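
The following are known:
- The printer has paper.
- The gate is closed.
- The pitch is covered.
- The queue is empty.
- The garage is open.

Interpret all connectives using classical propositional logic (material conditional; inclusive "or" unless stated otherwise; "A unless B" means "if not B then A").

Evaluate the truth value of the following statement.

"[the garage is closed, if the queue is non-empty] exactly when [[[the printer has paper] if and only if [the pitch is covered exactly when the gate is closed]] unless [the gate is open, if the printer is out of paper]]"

True.

Let S = "the queue is empty" (True), U = "the garage is closed" (False), P = "the printer has paper" (True), R = "the pitch is covered" (True), Q = "the gate is open" (False).
Formalization: (not S -> U) iff ((P iff (R iff not Q)) or (not P -> Q))

not S = not True = False
not S -> U = False -> False = True
not Q = not False = True
R iff not Q = True iff True = True
P iff (R iff not Q) = True iff True = True
not P = not True = False
not P -> Q = False -> False = True
(P iff (R iff not Q)) or (not P -> Q) = True or True = True
(not S -> U) iff ((P iff (R iff not Q)) or (not P -> Q)) = True iff True = True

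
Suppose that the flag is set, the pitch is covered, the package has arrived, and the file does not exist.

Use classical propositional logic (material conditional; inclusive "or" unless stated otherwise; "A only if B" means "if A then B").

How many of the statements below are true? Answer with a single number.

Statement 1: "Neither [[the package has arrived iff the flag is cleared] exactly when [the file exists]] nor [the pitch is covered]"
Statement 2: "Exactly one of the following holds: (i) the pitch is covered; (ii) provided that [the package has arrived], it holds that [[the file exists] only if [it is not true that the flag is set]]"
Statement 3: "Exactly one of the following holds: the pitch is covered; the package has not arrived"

1

Let M = "the package has arrived" (T), D = "the flag is set" (T), R = "the file exists" (F), V = "the pitch is covered" (T).

Statement 1: Formalization: ((M <-> ~D) <-> R) nor V

~D = ~T = F
M <-> ~D = T <-> F = F
(M <-> ~D) <-> R = F <-> F = T
((M <-> ~D) <-> R) nor V = T nor T = F
Thus Statement 1 is false.

Statement 2: Formalization: V xor (M -> (R -> ~D))

~D = ~T = F
R -> ~D = F -> F = T
M -> (R -> ~D) = T -> T = T
V xor (M -> (R -> ~D)) = T xor T = F
So Statement 2 is false.

Statement 3: In symbols: V xor ~M

~M = ~T = F
V xor ~M = T xor F = T
Thus Statement 3 is true.

True statements: 1.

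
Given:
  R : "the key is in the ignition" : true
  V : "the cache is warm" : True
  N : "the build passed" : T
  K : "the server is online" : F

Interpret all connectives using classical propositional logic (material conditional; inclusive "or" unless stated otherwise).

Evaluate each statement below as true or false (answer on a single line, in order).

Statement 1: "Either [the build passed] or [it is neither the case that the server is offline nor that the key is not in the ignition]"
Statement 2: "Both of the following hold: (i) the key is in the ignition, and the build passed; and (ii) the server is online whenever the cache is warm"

Statement 1: In symbols: N or (not K nor not R)

not K = not False = True
not R = not True = False
not K nor not R = True nor False = False
N or (not K nor not R) = True or False = True
Hence Statement 1 is true.

Statement 2: This is (R and N) and (V -> K).

R and N = True and True = True
V -> K = True -> False = False
(R and N) and (V -> K) = True and False = False
Hence Statement 2 is false.

Statement 1 true / Statement 2 false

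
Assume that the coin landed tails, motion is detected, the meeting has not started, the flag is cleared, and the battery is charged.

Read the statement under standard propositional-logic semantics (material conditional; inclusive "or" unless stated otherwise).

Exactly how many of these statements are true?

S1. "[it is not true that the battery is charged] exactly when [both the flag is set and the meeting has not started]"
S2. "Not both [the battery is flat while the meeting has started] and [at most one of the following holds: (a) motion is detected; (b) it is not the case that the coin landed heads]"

2

Let U = "the battery is charged" (True), S = "the flag is set" (False), R = "the meeting has started" (False), Q = "motion is detected" (True), P = "the coin landed heads" (False).

S1: Parsed as not U iff (S and not R)

not U = not True = False
not R = not False = True
S and not R = False and True = False
not U iff (S and not R) = False iff False = True
Hence S1 is true.

S2: In symbols: (not U and R) nand (Q nand not P)

not U = not True = False
not U and R = False and False = False
not P = not False = True
Q nand not P = True nand True = False
(not U and R) nand (Q nand not P) = False nand False = True
Hence S2 is true.

True statements: 2 (S1, S2).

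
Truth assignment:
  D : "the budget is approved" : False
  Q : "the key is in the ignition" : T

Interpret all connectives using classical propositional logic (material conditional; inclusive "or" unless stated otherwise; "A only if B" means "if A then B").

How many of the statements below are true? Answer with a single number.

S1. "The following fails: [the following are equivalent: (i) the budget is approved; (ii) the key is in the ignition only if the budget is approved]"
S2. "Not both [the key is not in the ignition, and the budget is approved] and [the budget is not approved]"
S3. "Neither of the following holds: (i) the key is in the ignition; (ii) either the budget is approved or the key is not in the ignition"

1

S1: This is ~(D <-> (Q -> D)).

Q -> D = T -> F = F
D <-> (Q -> D) = F <-> F = T
~(D <-> (Q -> D)) = ~T = F
Hence S1 is false.

S2: Formalization: (~Q & D) nand ~D

~Q = ~T = F
~Q & D = F & F = F
~D = ~F = T
(~Q & D) nand ~D = F nand T = T
So S2 is true.

S3: This is Q nor (D | ~Q).

~Q = ~T = F
D | ~Q = F | F = F
Q nor (D | ~Q) = T nor F = F
Thus S3 is false.

1 of the 3 statements is true.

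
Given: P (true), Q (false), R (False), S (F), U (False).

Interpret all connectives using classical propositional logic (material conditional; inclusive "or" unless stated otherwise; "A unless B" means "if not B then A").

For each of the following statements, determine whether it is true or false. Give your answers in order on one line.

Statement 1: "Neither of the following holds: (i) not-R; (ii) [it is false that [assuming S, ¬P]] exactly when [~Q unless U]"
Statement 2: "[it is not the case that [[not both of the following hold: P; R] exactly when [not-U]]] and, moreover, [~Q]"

Statement 1 false / Statement 2 false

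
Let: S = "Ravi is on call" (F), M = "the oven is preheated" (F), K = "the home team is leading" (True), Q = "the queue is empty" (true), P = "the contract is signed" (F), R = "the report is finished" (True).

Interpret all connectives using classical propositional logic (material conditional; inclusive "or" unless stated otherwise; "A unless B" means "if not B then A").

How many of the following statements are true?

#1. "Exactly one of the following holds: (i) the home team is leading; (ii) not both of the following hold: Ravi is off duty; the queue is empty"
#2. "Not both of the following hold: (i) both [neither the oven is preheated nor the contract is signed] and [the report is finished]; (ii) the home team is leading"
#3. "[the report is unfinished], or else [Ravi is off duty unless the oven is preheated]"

2

#1: Parsed as K ⊕ (¬S ↑ Q)

¬S = ¬F = T
¬S ↑ Q = T ↑ T = F
K ⊕ (¬S ↑ Q) = T ⊕ F = T
Hence #1 is true.

#2: Parsed as ((M ↓ P) ∧ R) ↑ K

M ↓ P = F ↓ F = T
(M ↓ P) ∧ R = T ∧ T = T
((M ↓ P) ∧ R) ↑ K = T ↑ T = F
Hence #2 is false.

#3: Parsed as ¬R ∨ (¬S ∨ M)

¬R = ¬T = F
¬S = ¬F = T
¬S ∨ M = T ∨ F = T
¬R ∨ (¬S ∨ M) = F ∨ T = T
Thus #3 is true.

2 of the 3 statements are true (#1, #3).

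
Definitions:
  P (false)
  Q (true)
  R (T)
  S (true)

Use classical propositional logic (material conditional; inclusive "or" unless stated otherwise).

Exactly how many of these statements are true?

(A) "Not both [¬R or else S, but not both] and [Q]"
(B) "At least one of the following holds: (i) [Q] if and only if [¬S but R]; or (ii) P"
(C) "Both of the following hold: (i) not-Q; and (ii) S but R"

0

(A): Formalization: (¬R ⊕ S) ↑ Q

¬R = ¬T = F
¬R ⊕ S = F ⊕ T = T
(¬R ⊕ S) ↑ Q = T ↑ T = F
Thus (A) is false.

(B): In symbols: (Q ↔ (¬S ∧ R)) ∨ P

¬S = ¬T = F
¬S ∧ R = F ∧ T = F
Q ↔ (¬S ∧ R) = T ↔ F = F
(Q ↔ (¬S ∧ R)) ∨ P = F ∨ F = F
So (B) is false.

(C): This is ¬Q ∧ (S ∧ R).

¬Q = ¬T = F
S ∧ R = T ∧ T = T
¬Q ∧ (S ∧ R) = F ∧ T = F
So (C) is false.

True statements: 0 (none).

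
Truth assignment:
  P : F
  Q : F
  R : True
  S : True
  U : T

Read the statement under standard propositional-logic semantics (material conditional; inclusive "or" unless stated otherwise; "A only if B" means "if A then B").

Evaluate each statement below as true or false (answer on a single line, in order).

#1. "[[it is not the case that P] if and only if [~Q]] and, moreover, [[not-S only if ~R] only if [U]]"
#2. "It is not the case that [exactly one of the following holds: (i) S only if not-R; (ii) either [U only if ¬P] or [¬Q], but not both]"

#1: In symbols: (~P <-> ~Q) & ((~S -> ~R) -> U)

~P = ~F = T
~Q = ~F = T
~P <-> ~Q = T <-> T = T
~S = ~T = F
~R = ~T = F
~S -> ~R = F -> F = T
(~S -> ~R) -> U = T -> T = T
(~P <-> ~Q) & ((~S -> ~R) -> U) = T & T = T
Thus #1 is true.

#2: In symbols: ~((S -> ~R) xor ((U -> ~P) xor ~Q))

~R = ~T = F
S -> ~R = T -> F = F
~P = ~F = T
U -> ~P = T -> T = T
~Q = ~F = T
(U -> ~P) xor ~Q = T xor T = F
(S -> ~R) xor ((U -> ~P) xor ~Q) = F xor F = F
~((S -> ~R) xor ((U -> ~P) xor ~Q)) = ~F = T
So #2 is true.

#1 true / #2 true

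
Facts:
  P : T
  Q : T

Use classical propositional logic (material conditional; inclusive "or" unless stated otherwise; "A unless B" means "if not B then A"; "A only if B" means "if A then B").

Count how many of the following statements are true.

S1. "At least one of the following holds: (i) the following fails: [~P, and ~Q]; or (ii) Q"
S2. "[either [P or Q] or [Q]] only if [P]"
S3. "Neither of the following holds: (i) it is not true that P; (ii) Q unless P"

2

S1: Parsed as not (not P and not Q) or Q

not P = not True = False
not Q = not True = False
not P and not Q = False and False = False
not (not P and not Q) = not False = True
not (not P and not Q) or Q = True or True = True
So S1 is true.

S2: Formalization: ((P or Q) or Q) -> P

P or Q = True or True = True
(P or Q) or Q = True or True = True
((P or Q) or Q) -> P = True -> True = True
Thus S2 is true.

S3: Parsed as not P nor (Q or P)

not P = not True = False
Q or P = True or True = True
not P nor (Q or P) = False nor True = False
Thus S3 is false.

2 of the 3 statements are true (S1, S2).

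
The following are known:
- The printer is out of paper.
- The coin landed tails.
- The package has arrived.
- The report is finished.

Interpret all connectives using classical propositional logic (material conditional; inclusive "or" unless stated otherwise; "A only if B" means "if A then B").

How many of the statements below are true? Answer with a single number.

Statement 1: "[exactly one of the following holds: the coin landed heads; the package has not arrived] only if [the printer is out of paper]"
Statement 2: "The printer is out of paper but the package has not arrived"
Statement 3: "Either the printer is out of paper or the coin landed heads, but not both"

Let Q = "the coin landed heads" (False), R = "the package has arrived" (True), P = "the printer has paper" (False).

Statement 1: This is (Q xor not R) -> not P.

not R = not True = False
Q xor not R = False xor False = False
not P = not False = True
(Q xor not R) -> not P = False -> True = True
Thus Statement 1 is true.

Statement 2: Formalization: not P and not R

not P = not False = True
not R = not True = False
not P and not R = True and False = False
So Statement 2 is false.

Statement 3: Parsed as not P xor Q

not P = not False = True
not P xor Q = True xor False = True
Thus Statement 3 is true.

Count: 2.

2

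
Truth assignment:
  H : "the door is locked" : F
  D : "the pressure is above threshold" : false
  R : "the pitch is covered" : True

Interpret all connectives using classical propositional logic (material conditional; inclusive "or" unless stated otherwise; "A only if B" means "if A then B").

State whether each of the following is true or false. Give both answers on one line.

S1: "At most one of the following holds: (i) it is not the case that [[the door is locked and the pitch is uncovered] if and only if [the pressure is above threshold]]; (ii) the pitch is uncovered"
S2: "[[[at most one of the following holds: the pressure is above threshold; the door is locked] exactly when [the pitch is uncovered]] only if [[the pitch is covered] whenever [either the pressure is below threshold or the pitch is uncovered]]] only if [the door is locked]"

S1 True / S2 False

S1: Parsed as ~((H & ~R) <-> D) nand ~R

~R = ~T = F
H & ~R = F & F = F
(H & ~R) <-> D = F <-> F = T
~((H & ~R) <-> D) = ~T = F
~R = ~T = F
~((H & ~R) <-> D) nand ~R = F nand F = T
Hence S1 is true.

S2: In symbols: (((D nand H) <-> ~R) -> ((~D | ~R) -> R)) -> H

D nand H = F nand F = T
~R = ~T = F
(D nand H) <-> ~R = T <-> F = F
~D = ~F = T
~R = ~T = F
~D | ~R = T | F = T
(~D | ~R) -> R = T -> T = T
((D nand H) <-> ~R) -> ((~D | ~R) -> R) = F -> T = T
(((D nand H) <-> ~R) -> ((~D | ~R) -> R)) -> H = T -> F = F
Hence S2 is false.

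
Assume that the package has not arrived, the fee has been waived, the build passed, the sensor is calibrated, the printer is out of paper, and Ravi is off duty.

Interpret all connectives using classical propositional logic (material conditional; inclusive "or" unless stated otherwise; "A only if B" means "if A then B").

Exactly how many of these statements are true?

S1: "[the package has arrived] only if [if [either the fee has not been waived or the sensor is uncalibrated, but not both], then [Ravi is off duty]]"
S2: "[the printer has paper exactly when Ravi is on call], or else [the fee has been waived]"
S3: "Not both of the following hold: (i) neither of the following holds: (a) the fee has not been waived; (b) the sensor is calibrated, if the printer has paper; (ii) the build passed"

Let P = "the package has arrived" (F), Q = "the fee has been waived" (T), S = "the sensor is calibrated" (T), V = "Ravi is on call" (F), U = "the printer has paper" (F), R = "the build passed" (T).

S1: Formalization: P → ((¬Q ⊕ ¬S) → ¬V)

¬Q = ¬T = F
¬S = ¬T = F
¬Q ⊕ ¬S = F ⊕ F = F
¬V = ¬F = T
(¬Q ⊕ ¬S) → ¬V = F → T = T
P → ((¬Q ⊕ ¬S) → ¬V) = F → T = T
So S1 is true.

S2: Formalization: (U ↔ V) ∨ Q

U ↔ V = F ↔ F = T
(U ↔ V) ∨ Q = T ∨ T = T
So S2 is true.

S3: This is (¬Q ↓ (U → S)) ↑ R.

¬Q = ¬T = F
U → S = F → T = T
¬Q ↓ (U → S) = F ↓ T = F
(¬Q ↓ (U → S)) ↑ R = F ↑ T = T
Thus S3 is true.

True statements: 3 (S1, S2, S3).

3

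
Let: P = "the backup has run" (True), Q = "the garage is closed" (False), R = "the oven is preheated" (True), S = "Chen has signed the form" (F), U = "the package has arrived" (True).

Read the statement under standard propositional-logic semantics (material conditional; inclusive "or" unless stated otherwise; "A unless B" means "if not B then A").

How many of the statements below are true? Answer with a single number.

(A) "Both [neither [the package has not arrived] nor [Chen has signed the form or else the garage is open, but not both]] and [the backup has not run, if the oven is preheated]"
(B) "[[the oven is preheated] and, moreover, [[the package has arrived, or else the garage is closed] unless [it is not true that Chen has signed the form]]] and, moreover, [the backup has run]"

(A): This is (~U nor (S xor ~Q)) & (R -> ~P).

~U = ~T = F
~Q = ~F = T
S xor ~Q = F xor T = T
~U nor (S xor ~Q) = F nor T = F
~P = ~T = F
R -> ~P = T -> F = F
(~U nor (S xor ~Q)) & (R -> ~P) = F & F = F
Hence (A) is false.

(B): In symbols: (R & ((U | Q) | ~S)) & P

U | Q = T | F = T
~S = ~F = T
(U | Q) | ~S = T | T = T
R & ((U | Q) | ~S) = T & T = T
(R & ((U | Q) | ~S)) & P = T & T = T
Hence (B) is true.

Count: 1.

1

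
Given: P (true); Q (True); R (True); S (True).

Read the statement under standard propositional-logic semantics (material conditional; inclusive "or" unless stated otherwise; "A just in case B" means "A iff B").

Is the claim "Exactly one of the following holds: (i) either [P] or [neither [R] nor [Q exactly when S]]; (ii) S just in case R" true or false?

false

Values: P=T, R=T, Q=T, S=T.
Formalization: (P ∨ (R ↓ (Q ↔ S))) ⊕ (S ↔ R)

Q ↔ S = T ↔ T = T
R ↓ (Q ↔ S) = T ↓ T = F
P ∨ (R ↓ (Q ↔ S)) = T ∨ F = T
S ↔ R = T ↔ T = T
(P ∨ (R ↓ (Q ↔ S))) ⊕ (S ↔ R) = T ⊕ T = F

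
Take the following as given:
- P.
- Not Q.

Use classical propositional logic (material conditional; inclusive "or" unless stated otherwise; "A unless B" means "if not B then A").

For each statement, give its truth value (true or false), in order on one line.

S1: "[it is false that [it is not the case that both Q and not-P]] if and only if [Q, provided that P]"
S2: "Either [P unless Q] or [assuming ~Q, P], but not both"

S1 true; S2 false

S1: In symbols: ¬(Q ↑ ¬P) ↔ (P → Q)

¬P = ¬T = F
Q ↑ ¬P = F ↑ F = T
¬(Q ↑ ¬P) = ¬T = F
P → Q = T → F = F
¬(Q ↑ ¬P) ↔ (P → Q) = F ↔ F = T
Thus S1 is true.

S2: Parsed as (P ∨ Q) ⊕ (¬Q → P)

P ∨ Q = T ∨ F = T
¬Q = ¬F = T
¬Q → P = T → T = T
(P ∨ Q) ⊕ (¬Q → P) = T ⊕ T = F
Thus S2 is false.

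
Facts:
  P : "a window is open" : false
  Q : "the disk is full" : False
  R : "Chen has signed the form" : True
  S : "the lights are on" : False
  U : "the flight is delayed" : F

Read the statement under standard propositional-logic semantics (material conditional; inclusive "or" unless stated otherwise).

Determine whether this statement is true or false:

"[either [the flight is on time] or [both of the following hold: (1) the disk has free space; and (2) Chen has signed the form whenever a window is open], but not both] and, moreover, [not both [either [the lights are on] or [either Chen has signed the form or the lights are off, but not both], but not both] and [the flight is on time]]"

In symbols: (not U xor (not Q and (P -> R))) and ((S xor (R xor not S)) nand not U)

not U = not False = True
not Q = not False = True
P -> R = False -> True = True
not Q and (P -> R) = True and True = True
not U xor (not Q and (P -> R)) = True xor True = False
not S = not False = True
R xor not S = True xor True = False
S xor (R xor not S) = False xor False = False
not U = not False = True
(S xor (R xor not S)) nand not U = False nand True = True
(not U xor (not Q and (P -> R))) and ((S xor (R xor not S)) nand not U) = False and True = False

False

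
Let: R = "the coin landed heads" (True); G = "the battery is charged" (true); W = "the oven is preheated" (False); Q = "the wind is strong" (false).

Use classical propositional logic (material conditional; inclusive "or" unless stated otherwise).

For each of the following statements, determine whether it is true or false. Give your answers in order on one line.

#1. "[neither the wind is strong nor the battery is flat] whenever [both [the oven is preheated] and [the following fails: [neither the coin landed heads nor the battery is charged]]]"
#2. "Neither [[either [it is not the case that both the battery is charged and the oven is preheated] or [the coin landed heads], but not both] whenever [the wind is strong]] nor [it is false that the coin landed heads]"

#1 true, #2 false

#1: In symbols: (W and not (R nor G)) -> (Q nor not G)

R nor G = True nor True = False
not (R nor G) = not False = True
W and not (R nor G) = False and True = False
not G = not True = False
Q nor not G = False nor False = True
(W and not (R nor G)) -> (Q nor not G) = False -> True = True
So #1 is true.

#2: In symbols: (Q -> ((G nand W) xor R)) nor not R

G nand W = True nand False = True
(G nand W) xor R = True xor True = False
Q -> ((G nand W) xor R) = False -> False = True
not R = not True = False
(Q -> ((G nand W) xor R)) nor not R = True nor False = False
So #2 is false.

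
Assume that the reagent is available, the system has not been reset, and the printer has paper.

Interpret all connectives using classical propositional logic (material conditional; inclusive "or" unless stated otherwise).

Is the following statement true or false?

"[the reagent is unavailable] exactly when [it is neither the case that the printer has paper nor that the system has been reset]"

Let L = "the reagent is available" (T), P = "the printer has paper" (T), Q = "the system has been reset" (F).
Parsed as ~L <-> (P nor Q)

~L = ~T = F
P nor Q = T nor F = F
~L <-> (P nor Q) = F <-> F = T

True.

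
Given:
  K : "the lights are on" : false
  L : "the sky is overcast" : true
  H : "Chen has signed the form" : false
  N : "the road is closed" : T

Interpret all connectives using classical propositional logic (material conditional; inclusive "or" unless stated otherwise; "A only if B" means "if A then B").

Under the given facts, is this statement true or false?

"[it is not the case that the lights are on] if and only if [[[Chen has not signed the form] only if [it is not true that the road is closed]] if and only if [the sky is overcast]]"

Values: K=F, H=F, N=T, L=T.
Formalization: ~K <-> ((~H -> ~N) <-> L)

~K = ~F = T
~H = ~F = T
~N = ~T = F
~H -> ~N = T -> F = F
(~H -> ~N) <-> L = F <-> T = F
~K <-> ((~H -> ~N) <-> L) = T <-> F = F

False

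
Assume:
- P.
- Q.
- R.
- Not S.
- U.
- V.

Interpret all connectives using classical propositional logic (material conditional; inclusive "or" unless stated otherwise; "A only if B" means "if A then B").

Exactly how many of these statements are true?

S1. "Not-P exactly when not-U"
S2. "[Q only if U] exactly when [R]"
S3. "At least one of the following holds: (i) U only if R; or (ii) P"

3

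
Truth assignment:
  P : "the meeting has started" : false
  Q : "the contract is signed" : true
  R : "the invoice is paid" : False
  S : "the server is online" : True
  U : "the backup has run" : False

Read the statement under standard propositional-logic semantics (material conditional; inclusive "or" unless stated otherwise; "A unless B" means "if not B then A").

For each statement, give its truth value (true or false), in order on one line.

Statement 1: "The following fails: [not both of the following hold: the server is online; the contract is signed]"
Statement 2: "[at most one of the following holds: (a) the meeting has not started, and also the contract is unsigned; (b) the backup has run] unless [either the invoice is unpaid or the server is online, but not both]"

Statement 1 True, Statement 2 True

Statement 1: Parsed as ¬(S ↑ Q)

S ↑ Q = T ↑ T = F
¬(S ↑ Q) = ¬F = T
Hence Statement 1 is true.

Statement 2: Formalization: ((¬P ∧ ¬Q) ↑ U) ∨ (¬R ⊕ S)

¬P = ¬F = T
¬Q = ¬T = F
¬P ∧ ¬Q = T ∧ F = F
(¬P ∧ ¬Q) ↑ U = F ↑ F = T
¬R = ¬F = T
¬R ⊕ S = T ⊕ T = F
((¬P ∧ ¬Q) ↑ U) ∨ (¬R ⊕ S) = T ∨ F = T
Thus Statement 2 is true.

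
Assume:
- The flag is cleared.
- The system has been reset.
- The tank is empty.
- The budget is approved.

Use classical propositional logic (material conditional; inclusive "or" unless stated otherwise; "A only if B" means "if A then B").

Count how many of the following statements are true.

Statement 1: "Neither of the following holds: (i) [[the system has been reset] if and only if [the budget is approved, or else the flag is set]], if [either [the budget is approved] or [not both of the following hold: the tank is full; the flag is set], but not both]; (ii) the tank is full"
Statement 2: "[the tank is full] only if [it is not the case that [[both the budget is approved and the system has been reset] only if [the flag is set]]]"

Let S = "the budget is approved" (T), R = "the tank is full" (F), P = "the flag is set" (F), Q = "the system has been reset" (T).

Statement 1: In symbols: ((S xor (R nand P)) -> (Q <-> (S | P))) nor R

R nand P = F nand F = T
S xor (R nand P) = T xor T = F
S | P = T | F = T
Q <-> (S | P) = T <-> T = T
(S xor (R nand P)) -> (Q <-> (S | P)) = F -> T = T
((S xor (R nand P)) -> (Q <-> (S | P))) nor R = T nor F = F
Thus Statement 1 is false.

Statement 2: In symbols: R -> ~((S & Q) -> P)

S & Q = T & T = T
(S & Q) -> P = T -> F = F
~((S & Q) -> P) = ~F = T
R -> ~((S & Q) -> P) = F -> T = T
So Statement 2 is true.

1 of the 2 statements is true.

1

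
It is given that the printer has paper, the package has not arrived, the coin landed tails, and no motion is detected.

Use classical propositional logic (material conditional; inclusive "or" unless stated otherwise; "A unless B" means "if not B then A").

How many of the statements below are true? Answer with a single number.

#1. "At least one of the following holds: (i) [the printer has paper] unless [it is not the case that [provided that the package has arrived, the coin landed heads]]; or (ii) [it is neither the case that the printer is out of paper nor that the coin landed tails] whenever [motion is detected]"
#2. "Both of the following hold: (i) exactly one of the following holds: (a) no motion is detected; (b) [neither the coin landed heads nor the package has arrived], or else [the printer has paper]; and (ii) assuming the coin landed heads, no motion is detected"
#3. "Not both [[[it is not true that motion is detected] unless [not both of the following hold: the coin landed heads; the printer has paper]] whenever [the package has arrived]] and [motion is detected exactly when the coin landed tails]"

Let P = "the printer has paper" (T), Q = "the package has arrived" (F), R = "the coin landed heads" (F), S = "motion is detected" (F).

#1: In symbols: (P | ~(Q -> R)) | (S -> (~P nor ~R))

Q -> R = F -> F = T
~(Q -> R) = ~T = F
P | ~(Q -> R) = T | F = T
~P = ~T = F
~R = ~F = T
~P nor ~R = F nor T = F
S -> (~P nor ~R) = F -> F = T
(P | ~(Q -> R)) | (S -> (~P nor ~R)) = T | T = T
Hence #1 is true.

#2: Parsed as (~S xor ((R nor Q) | P)) & (R -> ~S)

~S = ~F = T
R nor Q = F nor F = T
(R nor Q) | P = T | T = T
~S xor ((R nor Q) | P) = T xor T = F
~S = ~F = T
R -> ~S = F -> T = T
(~S xor ((R nor Q) | P)) & (R -> ~S) = F & T = F
Hence #2 is false.

#3: Parsed as (Q -> (~S | (R nand P))) nand (S <-> ~R)

~S = ~F = T
R nand P = F nand T = T
~S | (R nand P) = T | T = T
Q -> (~S | (R nand P)) = F -> T = T
~R = ~F = T
S <-> ~R = F <-> T = F
(Q -> (~S | (R nand P))) nand (S <-> ~R) = T nand F = T
So #3 is true.

True statements: 2.

2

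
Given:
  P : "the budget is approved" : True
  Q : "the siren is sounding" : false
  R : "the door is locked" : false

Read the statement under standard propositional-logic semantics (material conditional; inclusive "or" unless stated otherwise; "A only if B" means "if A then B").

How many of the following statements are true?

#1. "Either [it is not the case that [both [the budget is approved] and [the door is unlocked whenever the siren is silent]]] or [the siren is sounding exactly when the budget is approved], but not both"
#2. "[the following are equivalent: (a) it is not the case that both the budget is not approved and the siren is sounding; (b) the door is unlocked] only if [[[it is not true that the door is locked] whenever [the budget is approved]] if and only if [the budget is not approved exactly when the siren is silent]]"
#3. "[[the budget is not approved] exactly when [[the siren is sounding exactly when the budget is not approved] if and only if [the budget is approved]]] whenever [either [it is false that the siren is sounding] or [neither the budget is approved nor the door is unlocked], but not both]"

#1: Parsed as not (P and (not Q -> not R)) xor (Q iff P)

not Q = not False = True
not R = not False = True
not Q -> not R = True -> True = True
P and (not Q -> not R) = True and True = True
not (P and (not Q -> not R)) = not True = False
Q iff P = False iff True = False
not (P and (not Q -> not R)) xor (Q iff P) = False xor False = False
So #1 is false.

#2: Formalization: ((not P nand Q) iff not R) -> ((P -> not R) iff (not P iff not Q))

not P = not True = False
not P nand Q = False nand False = True
not R = not False = True
(not P nand Q) iff not R = True iff True = True
not R = not False = True
P -> not R = True -> True = True
not P = not True = False
not Q = not False = True
not P iff not Q = False iff True = False
(P -> not R) iff (not P iff not Q) = True iff False = False
((not P nand Q) iff not R) -> ((P -> not R) iff (not P iff not Q)) = True -> False = False
So #2 is false.

#3: In symbols: (not Q xor (P nor not R)) -> (not P iff ((Q iff not P) iff P))

not Q = not False = True
not R = not False = True
P nor not R = True nor True = False
not Q xor (P nor not R) = True xor False = True
not P = not True = False
not P = not True = False
Q iff not P = False iff False = True
(Q iff not P) iff P = True iff True = True
not P iff ((Q iff not P) iff P) = False iff True = False
(not Q xor (P nor not R)) -> (not P iff ((Q iff not P) iff P)) = True -> False = False
Hence #3 is false.

0 of the 3 statements are true (none).

0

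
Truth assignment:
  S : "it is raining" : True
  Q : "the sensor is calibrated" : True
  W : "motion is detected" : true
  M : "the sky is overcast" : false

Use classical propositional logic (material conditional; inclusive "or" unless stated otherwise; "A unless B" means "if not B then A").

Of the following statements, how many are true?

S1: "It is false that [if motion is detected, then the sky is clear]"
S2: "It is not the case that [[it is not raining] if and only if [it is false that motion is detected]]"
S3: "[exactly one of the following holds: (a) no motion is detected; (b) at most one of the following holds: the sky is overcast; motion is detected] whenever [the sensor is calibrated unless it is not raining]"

1

S1: In symbols: ¬(W → ¬M)

¬M = ¬F = T
W → ¬M = T → T = T
¬(W → ¬M) = ¬T = F
Thus S1 is false.

S2: In symbols: ¬(¬S ↔ ¬W)

¬S = ¬T = F
¬W = ¬T = F
¬S ↔ ¬W = F ↔ F = T
¬(¬S ↔ ¬W) = ¬T = F
Thus S2 is false.

S3: In symbols: (Q ∨ ¬S) → (¬W ⊕ (M ↑ W))

¬S = ¬T = F
Q ∨ ¬S = T ∨ F = T
¬W = ¬T = F
M ↑ W = F ↑ T = T
¬W ⊕ (M ↑ W) = F ⊕ T = T
(Q ∨ ¬S) → (¬W ⊕ (M ↑ W)) = T → T = T
So S3 is true.

Count: 1.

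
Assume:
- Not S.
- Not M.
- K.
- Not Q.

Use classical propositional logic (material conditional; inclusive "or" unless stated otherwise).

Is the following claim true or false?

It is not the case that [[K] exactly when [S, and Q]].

True.

Formalization: ¬(K ↔ (S ∧ Q))

S ∧ Q = F ∧ F = F
K ↔ (S ∧ Q) = T ↔ F = F
¬(K ↔ (S ∧ Q)) = ¬F = T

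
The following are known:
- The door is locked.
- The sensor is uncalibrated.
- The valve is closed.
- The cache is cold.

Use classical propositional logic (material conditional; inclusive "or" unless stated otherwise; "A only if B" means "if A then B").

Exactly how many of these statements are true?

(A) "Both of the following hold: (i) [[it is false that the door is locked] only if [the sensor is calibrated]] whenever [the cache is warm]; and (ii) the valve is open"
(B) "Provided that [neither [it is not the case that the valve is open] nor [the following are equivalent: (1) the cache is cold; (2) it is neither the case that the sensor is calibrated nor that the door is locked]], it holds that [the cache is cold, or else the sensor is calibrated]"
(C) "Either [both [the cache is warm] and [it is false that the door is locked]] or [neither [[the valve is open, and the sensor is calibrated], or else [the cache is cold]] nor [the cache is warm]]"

Let M = "the cache is warm" (False), Q = "the door is locked" (True), G = "the sensor is calibrated" (False), K = "the valve is open" (False).

(A): Formalization: (M -> (not Q -> G)) and K

not Q = not True = False
not Q -> G = False -> False = True
M -> (not Q -> G) = False -> True = True
(M -> (not Q -> G)) and K = True and False = False
Hence (A) is false.

(B): This is (not K nor (not M iff (G nor Q))) -> (not M or G).

not K = not False = True
not M = not False = True
G nor Q = False nor True = False
not M iff (G nor Q) = True iff False = False
not K nor (not M iff (G nor Q)) = True nor False = False
not M = not False = True
not M or G = True or False = True
(not K nor (not M iff (G nor Q))) -> (not M or G) = False -> True = True
Thus (B) is true.

(C): In symbols: (M and not Q) or (((K and G) or not M) nor M)

not Q = not True = False
M and not Q = False and False = False
K and G = False and False = False
not M = not False = True
(K and G) or not M = False or True = True
((K and G) or not M) nor M = True nor False = False
(M and not Q) or (((K and G) or not M) nor M) = False or False = False
Hence (C) is false.

True statements: 1.

1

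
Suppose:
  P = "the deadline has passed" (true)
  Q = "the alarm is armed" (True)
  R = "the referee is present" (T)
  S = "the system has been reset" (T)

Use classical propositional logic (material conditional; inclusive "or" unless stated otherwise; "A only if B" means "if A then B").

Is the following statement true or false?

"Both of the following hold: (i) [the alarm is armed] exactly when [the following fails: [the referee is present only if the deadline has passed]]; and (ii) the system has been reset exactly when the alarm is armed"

False

This is (Q ↔ ¬(R → P)) ∧ (S ↔ Q).

R → P = T → T = T
¬(R → P) = ¬T = F
Q ↔ ¬(R → P) = T ↔ F = F
S ↔ Q = T ↔ T = T
(Q ↔ ¬(R → P)) ∧ (S ↔ Q) = F ∧ T = F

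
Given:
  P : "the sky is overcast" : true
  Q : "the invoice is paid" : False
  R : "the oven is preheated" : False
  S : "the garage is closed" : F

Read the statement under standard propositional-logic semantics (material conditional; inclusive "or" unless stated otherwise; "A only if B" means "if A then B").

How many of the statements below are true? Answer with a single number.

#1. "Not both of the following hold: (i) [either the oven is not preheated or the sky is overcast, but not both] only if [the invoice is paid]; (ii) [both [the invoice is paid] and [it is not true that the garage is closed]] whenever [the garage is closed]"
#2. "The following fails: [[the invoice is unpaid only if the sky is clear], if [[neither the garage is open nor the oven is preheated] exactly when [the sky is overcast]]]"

0

#1: This is ((~R xor P) -> Q) nand (S -> (Q & ~S)).

~R = ~F = T
~R xor P = T xor T = F
(~R xor P) -> Q = F -> F = T
~S = ~F = T
Q & ~S = F & T = F
S -> (Q & ~S) = F -> F = T
((~R xor P) -> Q) nand (S -> (Q & ~S)) = T nand T = F
Thus #1 is false.

#2: Parsed as ~(((~S nor R) <-> P) -> (~Q -> ~P))

~S = ~F = T
~S nor R = T nor F = F
(~S nor R) <-> P = F <-> T = F
~Q = ~F = T
~P = ~T = F
~Q -> ~P = T -> F = F
((~S nor R) <-> P) -> (~Q -> ~P) = F -> F = T
~(((~S nor R) <-> P) -> (~Q -> ~P)) = ~T = F
So #2 is false.

True statements: 0 (none).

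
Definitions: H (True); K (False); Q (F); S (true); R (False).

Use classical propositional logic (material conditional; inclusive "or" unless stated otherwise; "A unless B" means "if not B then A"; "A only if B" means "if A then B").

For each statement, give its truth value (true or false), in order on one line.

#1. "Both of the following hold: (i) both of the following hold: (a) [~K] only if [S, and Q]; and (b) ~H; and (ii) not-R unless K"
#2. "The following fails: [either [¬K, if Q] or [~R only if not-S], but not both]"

#1 False; #2 False

#1: This is ((¬K → (S ∧ Q)) ∧ ¬H) ∧ (¬R ∨ K).

¬K = ¬F = T
S ∧ Q = T ∧ F = F
¬K → (S ∧ Q) = T → F = F
¬H = ¬T = F
(¬K → (S ∧ Q)) ∧ ¬H = F ∧ F = F
¬R = ¬F = T
¬R ∨ K = T ∨ F = T
((¬K → (S ∧ Q)) ∧ ¬H) ∧ (¬R ∨ K) = F ∧ T = F
Hence #1 is false.

#2: Parsed as ¬((Q → ¬K) ⊕ (¬R → ¬S))

¬K = ¬F = T
Q → ¬K = F → T = T
¬R = ¬F = T
¬S = ¬T = F
¬R → ¬S = T → F = F
(Q → ¬K) ⊕ (¬R → ¬S) = T ⊕ F = T
¬((Q → ¬K) ⊕ (¬R → ¬S)) = ¬T = F
So #2 is false.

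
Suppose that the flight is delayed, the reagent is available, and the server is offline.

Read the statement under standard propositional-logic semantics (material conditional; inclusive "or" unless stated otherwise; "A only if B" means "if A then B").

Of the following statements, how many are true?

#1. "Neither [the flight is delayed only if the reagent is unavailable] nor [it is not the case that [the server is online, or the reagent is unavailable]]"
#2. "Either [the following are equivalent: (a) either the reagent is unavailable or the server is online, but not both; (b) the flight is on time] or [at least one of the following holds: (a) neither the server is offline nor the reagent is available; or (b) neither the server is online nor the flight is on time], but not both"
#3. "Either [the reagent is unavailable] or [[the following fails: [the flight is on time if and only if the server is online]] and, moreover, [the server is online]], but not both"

0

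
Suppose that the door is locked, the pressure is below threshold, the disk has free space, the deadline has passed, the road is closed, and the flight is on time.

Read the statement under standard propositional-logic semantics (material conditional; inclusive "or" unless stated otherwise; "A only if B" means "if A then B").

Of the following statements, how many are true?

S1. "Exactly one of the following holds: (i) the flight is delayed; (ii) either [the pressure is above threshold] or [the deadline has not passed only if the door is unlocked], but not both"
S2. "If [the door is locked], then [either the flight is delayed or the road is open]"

Let V = "the flight is delayed" (F), Q = "the pressure is above threshold" (F), S = "the deadline has passed" (T), P = "the door is locked" (T), U = "the road is closed" (T).

S1: Formalization: V xor (Q xor (~S -> ~P))

~S = ~T = F
~P = ~T = F
~S -> ~P = F -> F = T
Q xor (~S -> ~P) = F xor T = T
V xor (Q xor (~S -> ~P)) = F xor T = T
Thus S1 is true.

S2: Formalization: P -> (V | ~U)

~U = ~T = F
V | ~U = F | F = F
P -> (V | ~U) = T -> F = F
Thus S2 is false.

True statements: 1 (S1).

1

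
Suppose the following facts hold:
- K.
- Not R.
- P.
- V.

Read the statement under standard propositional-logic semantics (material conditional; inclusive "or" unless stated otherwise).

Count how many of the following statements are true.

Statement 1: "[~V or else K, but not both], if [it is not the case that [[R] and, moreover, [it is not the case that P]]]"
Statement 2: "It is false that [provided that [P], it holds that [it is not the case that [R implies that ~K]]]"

2

Statement 1: Parsed as ~(R & ~P) -> (~V xor K)

~P = ~T = F
R & ~P = F & F = F
~(R & ~P) = ~F = T
~V = ~T = F
~V xor K = F xor T = T
~(R & ~P) -> (~V xor K) = T -> T = T
So Statement 1 is true.

Statement 2: Parsed as ~(P -> ~(R -> ~K))

~K = ~T = F
R -> ~K = F -> F = T
~(R -> ~K) = ~T = F
P -> ~(R -> ~K) = T -> F = F
~(P -> ~(R -> ~K)) = ~F = T
So Statement 2 is true.

True statements: 2.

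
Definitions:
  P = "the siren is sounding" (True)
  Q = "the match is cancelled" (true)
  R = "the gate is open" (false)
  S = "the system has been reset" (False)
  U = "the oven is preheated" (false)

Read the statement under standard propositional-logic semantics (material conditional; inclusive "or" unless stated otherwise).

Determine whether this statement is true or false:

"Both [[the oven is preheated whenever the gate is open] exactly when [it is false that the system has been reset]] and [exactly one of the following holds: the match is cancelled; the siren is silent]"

Formalization: ((R -> U) iff not S) and (Q xor not P)

R -> U = False -> False = True
not S = not False = True
(R -> U) iff not S = True iff True = True
not P = not True = False
Q xor not P = True xor False = True
((R -> U) iff not S) and (Q xor not P) = True and True = True

The statement is true.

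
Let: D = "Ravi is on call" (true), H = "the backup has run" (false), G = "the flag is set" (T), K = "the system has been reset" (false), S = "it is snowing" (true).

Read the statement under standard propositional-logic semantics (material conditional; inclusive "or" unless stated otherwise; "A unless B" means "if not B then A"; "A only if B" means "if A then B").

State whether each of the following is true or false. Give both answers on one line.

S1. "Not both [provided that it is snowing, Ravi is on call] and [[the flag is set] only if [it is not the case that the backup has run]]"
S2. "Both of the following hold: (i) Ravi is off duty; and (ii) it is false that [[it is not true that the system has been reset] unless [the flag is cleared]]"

S1 false / S2 false

S1: In symbols: (S → D) ↑ (G → ¬H)

S → D = T → T = T
¬H = ¬F = T
G → ¬H = T → T = T
(S → D) ↑ (G → ¬H) = T ↑ T = F
So S1 is false.

S2: This is ¬D ∧ ¬(¬K ∨ ¬G).

¬D = ¬T = F
¬K = ¬F = T
¬G = ¬T = F
¬K ∨ ¬G = T ∨ F = T
¬(¬K ∨ ¬G) = ¬T = F
¬D ∧ ¬(¬K ∨ ¬G) = F ∧ F = F
So S2 is false.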